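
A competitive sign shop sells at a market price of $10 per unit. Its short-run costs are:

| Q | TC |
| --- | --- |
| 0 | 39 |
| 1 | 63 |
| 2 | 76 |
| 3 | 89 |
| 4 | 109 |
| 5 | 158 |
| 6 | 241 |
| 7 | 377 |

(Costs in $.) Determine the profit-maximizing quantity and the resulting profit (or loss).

Profit at each row (π = 10Q − TC): Q=0: -39; Q=1: -53; Q=2: -56; Q=3: -59; Q=4: -69; Q=5: -108; Q=6: -181; Q=7: -307.
Profit is highest at Q = 0. Equivalently, the lowest AVC in the table is 50/3 ≈ $16.67 at Q = 3, and P = $10 falls below it — price never covers variable cost, so the firm shuts down and loses only its fixed cost.

Q = 0 (shut down); profit = -$39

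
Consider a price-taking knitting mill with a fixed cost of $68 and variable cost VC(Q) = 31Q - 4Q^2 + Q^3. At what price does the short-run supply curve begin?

$27 per unit

Short-run supply begins at min AVC. From VC = 31Q - 4Q^2 + Q^3, AVC = 31 - 4Q + Q^2.
dAVC/dQ = -4 + 2Q = 0 gives Q = 2. min AVC = 31 - 4·2 + 2^2 = 27.
The firm shuts down for any P below $27.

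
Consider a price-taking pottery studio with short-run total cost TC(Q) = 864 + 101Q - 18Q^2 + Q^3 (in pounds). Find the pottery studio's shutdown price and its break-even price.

Shutdown price = £20; break-even price = £101

AVC = 101 - 18Q + Q^2; minimized at Q = 9, giving min AVC = £20. That is the shutdown price.
ATC = 864/Q + 101 - 18Q + Q^2. Setting dATC/dQ = −864/Q^2 − 18 + 2Q = 0 gives Q = 12 (since 2·12^3 − 18·12^2 = 864).
min ATC = 864/12 + 101 − 18·12 + 12^2 = £101. That is the break-even price.
For £20 ≤ P < £101 the firm produces at a loss; below £20 it shuts down.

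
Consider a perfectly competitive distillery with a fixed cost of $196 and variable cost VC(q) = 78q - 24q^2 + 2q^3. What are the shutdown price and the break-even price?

AVC = 78 - 24q + 2q^2; minimized at q = 6, giving min AVC = $6. That is the shutdown price.
ATC = 196/q + 78 - 24q + 2q^2. Setting dATC/dq = −196/q^2 − 24 + 4q = 0 gives q = 7 (since 4·7^3 − 24·7^2 = 196).
min ATC = 196/7 + 78 − 24·7 + 2·7^2 = $36. That is the break-even price.
For $6 ≤ P < $36 the firm produces at a loss; below $6 it shuts down.

Shutdown price = $6; break-even price = $36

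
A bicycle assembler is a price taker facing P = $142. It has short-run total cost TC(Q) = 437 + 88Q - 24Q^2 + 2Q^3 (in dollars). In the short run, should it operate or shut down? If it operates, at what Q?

Strip out fixed cost: VC = 88Q - 24Q^2 + 2Q^3. Then AVC = 88 - 24Q + 2Q^2 and MC = 88 - 48Q + 6Q^2.
The AVC parabola has its vertex at Q = 24/4 = 6, where AVC = 88 - 24·6 + 2·6^2 = $16.
Because $142 ≥ $16, revenue can cover variable cost; the firm operates.
Set P = MC: 142 = 88 - 48Q + 6Q^2 → -54 - 48Q + 6Q^2 = 0. The roots are Q = -1 and Q = 9; the profit-maximizing output is on the rising part of MC, so Q* = 9.
Check: AVC at Q = 9 is $34 ≤ P, so revenue covers variable cost.
Profit = P·Q − TC = 142·9 − 743 = $535.

Produce at Q = 9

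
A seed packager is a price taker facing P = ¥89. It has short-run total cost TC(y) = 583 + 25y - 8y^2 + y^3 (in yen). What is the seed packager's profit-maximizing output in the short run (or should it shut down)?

Produce at y = 8

Strip out fixed cost: VC = 25y - 8y^2 + y^3. Then AVC = 25 - 8y + y^2 and MC = 25 - 16y + 3y^2.
The AVC parabola has its vertex at y = 8/2 = 4, where AVC = 25 - 8·4 + 4^2 = ¥9.
Since P = ¥89 ≥ min AVC = ¥9, price covers variable cost and the firm should produce.
Solving P = MC: -64 - 16y + 3y^2 = 0 ⇒ y = -8/3 or 8. On the upward-sloping branch, y* = 8.
Check: AVC at y = 8 is ¥25 ≤ P, so revenue covers variable cost.
Profit = P·y − TC = 89·8 − 783 = -¥71, a loss, but smaller than the ¥583 fixed cost the firm would lose by shutting down.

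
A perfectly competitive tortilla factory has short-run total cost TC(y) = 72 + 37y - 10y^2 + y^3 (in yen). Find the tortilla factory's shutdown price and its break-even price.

Shutdown price = ¥12; break-even price = ¥25

AVC = 37 - 10y + y^2; minimized at y = 5, giving min AVC = ¥12. That is the shutdown price.
ATC = 72/y + 37 - 10y + y^2. Setting dATC/dy = −72/y^2 − 10 + 2y = 0 gives y = 6 (since 2·6^3 − 10·6^2 = 72).
min ATC = 72/6 + 37 − 10·6 + 6^2 = ¥25. That is the break-even price.
For ¥12 ≤ P < ¥25 the firm produces at a loss; below ¥12 it shuts down.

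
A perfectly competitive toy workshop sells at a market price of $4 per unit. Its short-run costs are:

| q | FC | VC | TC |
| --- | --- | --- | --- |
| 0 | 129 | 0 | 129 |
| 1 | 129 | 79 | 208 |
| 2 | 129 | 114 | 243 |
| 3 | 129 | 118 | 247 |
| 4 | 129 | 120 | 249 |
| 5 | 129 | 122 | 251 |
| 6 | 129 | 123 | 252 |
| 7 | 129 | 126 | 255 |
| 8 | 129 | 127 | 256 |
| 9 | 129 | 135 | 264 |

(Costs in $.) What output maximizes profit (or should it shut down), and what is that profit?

Compute π = P·q − TC at each output: q=0: -129; q=1: -204; q=2: -235; q=3: -235; q=4: -233; q=5: -231; q=6: -228; q=7: -227; q=8: -224; q=9: -228.
Profit is highest at q = 0. Equivalently, the lowest AVC in the table is 135/9 ≈ $15 at q = 9, and P = $4 falls below it — price never covers variable cost, so the firm shuts down and loses only its fixed cost.

q = 0 (shut down); profit = -$129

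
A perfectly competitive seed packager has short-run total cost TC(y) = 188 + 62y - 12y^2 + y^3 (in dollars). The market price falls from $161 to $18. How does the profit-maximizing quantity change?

MC = 62 - 24y + 3y^2; the shutdown threshold is min AVC = $26 (at y = 6).
At P = $161 ≥ min AVC, set P = MC on the rising branch: y = 11.
At P = $18 < min AVC = $26, price no longer covers variable cost at any output, so the firm shuts down: y = 0.

Output falls from 11 to 0 (the firm shuts down)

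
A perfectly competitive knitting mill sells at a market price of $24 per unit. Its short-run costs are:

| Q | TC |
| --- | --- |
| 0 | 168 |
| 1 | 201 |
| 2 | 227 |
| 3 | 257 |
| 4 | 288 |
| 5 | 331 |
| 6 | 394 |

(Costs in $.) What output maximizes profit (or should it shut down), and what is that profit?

Q = 0 (shut down); profit = -$168

Compute π = P·Q − TC at each output: Q=0: -168; Q=1: -177; Q=2: -179; Q=3: -185; Q=4: -192; Q=5: -211; Q=6: -250.
Profit is highest at Q = 0. Equivalently, the lowest AVC in the table is 59/2 ≈ $29.50 at Q = 2, and P = $24 falls below it — price never covers variable cost, so the firm shuts down and loses only its fixed cost.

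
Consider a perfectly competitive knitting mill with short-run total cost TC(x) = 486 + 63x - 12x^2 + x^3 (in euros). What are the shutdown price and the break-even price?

Shutdown price = €27; break-even price = €90

Shutdown price = min AVC. AVC = 63 - 12x + x^2, with vertex at x = 6 and minimum €27.
ATC = 486/x + 63 - 12x + x^2. Setting dATC/dx = −486/x^2 − 12 + 2x = 0 gives x = 9 (since 2·9^3 − 12·9^2 = 486).
min ATC = 486/9 + 63 − 12·9 + 9^2 = €90. That is the break-even price.
Between these two prices the firm operates at a loss; above €90 it earns a profit.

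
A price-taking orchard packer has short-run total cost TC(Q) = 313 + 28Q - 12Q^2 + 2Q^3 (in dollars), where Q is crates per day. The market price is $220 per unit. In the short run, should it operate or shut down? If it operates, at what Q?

Produce at Q = 8

Variable cost is VC = 28Q - 12Q^2 + 2Q^3, so AVC = VC/Q = 28 - 12Q + 2Q^2 and MC = dTC/dQ = 28 - 24Q + 6Q^2.
AVC is minimized where dAVC/dQ = -12 + 4Q = 0, at Q = 3; min AVC = 28 - 12·3 + 2·3^2 = $10.
Since P = $220 ≥ min AVC = $10, price covers variable cost and the firm should produce.
Solving P = MC: -192 - 24Q + 6Q^2 = 0 ⇒ Q = -4 or 8. On the upward-sloping branch, Q* = 8.
Check: AVC at Q = 8 is $60 ≤ P, so revenue covers variable cost.
Profit = P·Q − TC = 220·8 − 793 = $967.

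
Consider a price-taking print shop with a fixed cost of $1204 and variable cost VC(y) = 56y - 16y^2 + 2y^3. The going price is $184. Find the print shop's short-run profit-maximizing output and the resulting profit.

AVC = 56 - 16y + 2y^2 has its minimum $24 at y = 4; price $184 clears that bar, so the firm operates.
With MC = 56 - 32y + 6y^2, P = MC on the upward-sloping part at y* = 8.
TR = 184·8 = 1472. TC = 1204 + 448 = 1652. Profit = 1472 − 1652 = -$180.
That loss of $180 beats the $1204 the firm would lose by shutting down; producing recovers $1024 of fixed cost.

Profit = -$180 at y = 8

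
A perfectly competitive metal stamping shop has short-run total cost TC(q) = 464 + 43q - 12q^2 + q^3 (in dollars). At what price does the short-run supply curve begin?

The firm shuts down when price falls below the minimum of average variable cost. AVC = VC/q = 43 - 12q + q^2.
dAVC/dq = -12 + 2q = 0 gives q = 6. min AVC = 43 - 12·6 + 6^2 = 7.
So the shutdown price is $7.

$7 per unit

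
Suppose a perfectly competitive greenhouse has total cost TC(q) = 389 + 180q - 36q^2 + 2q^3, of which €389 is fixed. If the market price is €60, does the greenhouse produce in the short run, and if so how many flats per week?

From TC, MC = TC'(q) = 180 - 72q + 6q^2 and AVC = VC/q = 180 - 36q + 2q^2.
AVC hits its minimum where MC = AVC, at q = 9, giving min AVC = 180 - 36·9 + 2·9^2 = €18.
Since P = €60 ≥ min AVC = €18, price covers variable cost and the firm should produce.
Solving P = MC: 120 - 72q + 6q^2 = 0 ⇒ q = 2 or 10. On the upward-sloping branch, q* = 10.
Check: AVC at q = 10 is €20 ≤ P, so revenue covers variable cost.
Profit = P·q − TC = 60·10 − 589 = €11.

Produce at q = 10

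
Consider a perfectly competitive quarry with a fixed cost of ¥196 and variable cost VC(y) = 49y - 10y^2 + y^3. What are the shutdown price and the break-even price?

AVC = 49 - 10y + y^2; minimized at y = 5, giving min AVC = ¥24. That is the shutdown price.
ATC = 196/y + 49 - 10y + y^2. Setting dATC/dy = −196/y^2 − 10 + 2y = 0 gives y = 7 (since 2·7^3 − 10·7^2 = 196).
min ATC = 196/7 + 49 − 10·7 + 7^2 = ¥56. That is the break-even price.
Between these two prices the firm operates at a loss; above ¥56 it earns a profit.

Shutdown price = ¥24; break-even price = ¥56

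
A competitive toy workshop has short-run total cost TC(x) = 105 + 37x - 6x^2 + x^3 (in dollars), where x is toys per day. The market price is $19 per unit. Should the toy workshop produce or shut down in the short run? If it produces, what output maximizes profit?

Variable cost is VC = 37x - 6x^2 + x^3, so AVC = VC/x = 37 - 6x + x^2 and MC = dTC/dx = 37 - 12x + 3x^2.
AVC is minimized where dAVC/dx = -6 + 2x = 0, at x = 3; min AVC = 37 - 6·3 + 3^2 = $28.
With P < min AVC ($19 < $28), every unit sold adds to the loss.
The firm minimizes its loss by shutting down and losing only its fixed cost of $105.

Shut down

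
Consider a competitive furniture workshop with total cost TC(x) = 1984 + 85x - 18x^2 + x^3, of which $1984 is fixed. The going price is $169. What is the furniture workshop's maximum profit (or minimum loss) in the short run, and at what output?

AVC = 85 - 18x + x^2; min AVC = $4 at x = 9. Since P = $169 ≥ min AVC, the firm produces.
With MC = 85 - 36x + 3x^2, P = MC on the upward-sloping part at x* = 14.
TR = 169·14 = 2366. TC = 1984 + 406 = 2390. Profit = 2366 − 2390 = -$24.
That loss of $24 beats the $1984 the firm would lose by shutting down; producing recovers $1960 of fixed cost.

Profit = -$24 at x = 14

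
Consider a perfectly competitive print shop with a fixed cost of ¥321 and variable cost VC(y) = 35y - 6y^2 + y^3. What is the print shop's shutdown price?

The firm shuts down when price falls below the minimum of average variable cost. AVC = VC/y = 35 - 6y + y^2.
At the minimum of AVC, MC = AVC. MC = 35 - 12y + 3y^2; setting MC = AVC gives 2y^2 - 6y = 0, so y = 3. min AVC = 26.
So the shutdown price is ¥26.

¥26 per unit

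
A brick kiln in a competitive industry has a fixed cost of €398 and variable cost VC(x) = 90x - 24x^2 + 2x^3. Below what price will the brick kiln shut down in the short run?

€18 per unit

The firm shuts down when price falls below the minimum of average variable cost. AVC = VC/x = 90 - 24x + 2x^2.
At the minimum of AVC, MC = AVC. MC = 90 - 48x + 6x^2; setting MC = AVC gives 4x^2 - 24x = 0, so x = 6. min AVC = 18.
So the shutdown price is €18.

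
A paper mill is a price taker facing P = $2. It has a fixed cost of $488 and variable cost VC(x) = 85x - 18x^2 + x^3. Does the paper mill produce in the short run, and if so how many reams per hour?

Strip out fixed cost: VC = 85x - 18x^2 + x^3. Then AVC = 85 - 18x + x^2 and MC = 85 - 36x + 3x^2.
AVC is minimized where dAVC/dx = -18 + 2x = 0, at x = 9; min AVC = 85 - 18·9 + 9^2 = $4.
P = $2 lies below min AVC = $4; no output level covers variable cost.
The firm minimizes its loss by shutting down and losing only its fixed cost of $488.

Shut down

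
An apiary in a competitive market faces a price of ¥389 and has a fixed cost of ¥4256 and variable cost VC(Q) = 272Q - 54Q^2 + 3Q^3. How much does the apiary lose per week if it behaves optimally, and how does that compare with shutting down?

Profit = -¥200 at Q = 13

AVC = 272 - 54Q + 3Q^2 has its minimum ¥29 at Q = 9; price ¥389 clears that bar, so the firm operates.
With MC = 272 - 108Q + 9Q^2, P = MC on the upward-sloping part at Q* = 13.
TR = 389·13 = 5057. TC = 4256 + 1001 = 5257. Profit = 5057 − 5257 = -¥200.
By producing, the firm covers all variable cost plus ¥4056 of fixed cost; shutting down would lose the full ¥4256.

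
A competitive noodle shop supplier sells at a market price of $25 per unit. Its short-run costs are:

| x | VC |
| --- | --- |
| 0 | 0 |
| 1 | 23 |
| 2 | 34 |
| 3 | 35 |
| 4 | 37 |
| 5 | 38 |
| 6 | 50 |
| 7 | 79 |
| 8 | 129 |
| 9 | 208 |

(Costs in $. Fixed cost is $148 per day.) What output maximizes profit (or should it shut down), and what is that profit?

Compute π = P·x − TC at each output: x=0: -148; x=1: -146; x=2: -132; x=3: -108; x=4: -85; x=5: -61; x=6: -48; x=7: -52; x=8: -77; x=9: -131.
Profit is maximized at x = 6. AVC there is 50/6 = $8.33 ≤ P, so producing beats shutting down (which would give -$148).

x = 6; profit = -$48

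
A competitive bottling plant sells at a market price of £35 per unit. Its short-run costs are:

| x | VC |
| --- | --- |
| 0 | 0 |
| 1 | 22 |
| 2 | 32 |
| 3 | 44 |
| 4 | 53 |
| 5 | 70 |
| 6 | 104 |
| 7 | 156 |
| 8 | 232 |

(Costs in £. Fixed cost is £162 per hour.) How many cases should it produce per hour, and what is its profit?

x = 6; profit = -£56

Compute π = P·x − TC at each output: x=0: -162; x=1: -149; x=2: -124; x=3: -101; x=4: -75; x=5: -57; x=6: -56; x=7: -73; x=8: -114.
Profit is maximized at x = 6. AVC there is 104/6 = £17.33 ≤ P, so producing beats shutting down (which would give -£162).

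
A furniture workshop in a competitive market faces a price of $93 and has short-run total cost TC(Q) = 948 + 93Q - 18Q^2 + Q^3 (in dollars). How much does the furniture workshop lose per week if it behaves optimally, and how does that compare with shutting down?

Profit = -$84 at Q = 12

AVC = 93 - 18Q + Q^2 has its minimum $12 at Q = 9; price $93 clears that bar, so the firm operates.
MC = 93 - 36Q + 3Q^2. Setting P = MC and taking the root on the rising branch gives Q* = 12.
TR = 93·12 = 1116. TC = 948 + 252 = 1200. Profit = 1116 − 1200 = -$84.
Shutting down would mean losing the fixed cost of $948, so operating at a loss of $84 is better by $864.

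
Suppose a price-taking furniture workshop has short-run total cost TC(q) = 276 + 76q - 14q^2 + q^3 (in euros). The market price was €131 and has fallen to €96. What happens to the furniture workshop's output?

AVC = 76 - 14q + q^2, minimized at q = 7 where min AVC = €27. MC = 76 - 28q + 3q^2.
With P = €131 above the shutdown price, P = MC gives q = 11.
At P = €96 ≥ min AVC, set P = MC: q = 10. The firm stays open but cuts output.

Output falls from 11 to 10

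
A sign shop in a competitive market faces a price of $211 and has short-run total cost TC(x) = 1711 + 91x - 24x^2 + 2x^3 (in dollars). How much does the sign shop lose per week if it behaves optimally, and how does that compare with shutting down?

AVC = 91 - 24x + 2x^2; min AVC = $19 at x = 6. Since P = $211 ≥ min AVC, the firm produces.
MC = 91 - 48x + 6x^2. Setting P = MC and taking the root on the rising branch gives x* = 10.
TR = 211·10 = 2110. TC = 1711 + 510 = 2221. Profit = 2110 − 2221 = -$111.
Shutting down would mean losing the fixed cost of $1711, so operating at a loss of $111 is better by $1600.

Profit = -$111 at x = 10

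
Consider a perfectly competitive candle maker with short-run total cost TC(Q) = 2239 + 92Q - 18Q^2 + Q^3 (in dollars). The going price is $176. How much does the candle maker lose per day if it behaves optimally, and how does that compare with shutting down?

Profit = -$279 at Q = 14

AVC = 92 - 18Q + Q^2 has its minimum $11 at Q = 9; price $176 clears that bar, so the firm operates.
With MC = 92 - 36Q + 3Q^2, P = MC on the upward-sloping part at Q* = 14.
TR = 176·14 = 2464. TC = 2239 + 504 = 2743. Profit = 2464 − 2743 = -$279.
That loss of $279 beats the $2239 the firm would lose by shutting down; producing recovers $1960 of fixed cost.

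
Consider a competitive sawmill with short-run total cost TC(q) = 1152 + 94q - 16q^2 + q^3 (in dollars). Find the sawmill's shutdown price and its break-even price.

AVC = 94 - 16q + q^2; minimized at q = 8, giving min AVC = $30. That is the shutdown price.
ATC = 1152/q + 94 - 16q + q^2. Setting dATC/dq = −1152/q^2 − 16 + 2q = 0 gives q = 12 (since 2·12^3 − 16·12^2 = 1152).
min ATC = 1152/12 + 94 − 16·12 + 12^2 = $142. That is the break-even price.
For $30 ≤ P < $142 the firm produces at a loss; below $30 it shuts down.

Shutdown price = $30; break-even price = $142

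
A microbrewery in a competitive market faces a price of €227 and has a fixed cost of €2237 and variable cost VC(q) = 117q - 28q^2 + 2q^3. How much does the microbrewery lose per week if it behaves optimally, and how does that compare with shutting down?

AVC = 117 - 28q + 2q^2; min AVC = €19 at q = 7. Since P = €227 ≥ min AVC, the firm produces.
With MC = 117 - 56q + 6q^2, P = MC on the upward-sloping part at q* = 11.
TR = 227·11 = 2497. TC = 2237 + 561 = 2798. Profit = 2497 − 2798 = -€301.
By producing, the firm covers all variable cost plus €1936 of fixed cost; shutting down would lose the full €2237.

Profit = -€301 at q = 11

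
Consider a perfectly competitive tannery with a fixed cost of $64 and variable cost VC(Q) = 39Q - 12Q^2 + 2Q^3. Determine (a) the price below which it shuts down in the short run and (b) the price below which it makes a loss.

Shutdown price = $21; break-even price = $39

AVC = 39 - 12Q + 2Q^2; minimized at Q = 3, giving min AVC = $21. That is the shutdown price.
ATC = 64/Q + 39 - 12Q + 2Q^2. Setting dATC/dQ = −64/Q^2 − 12 + 4Q = 0 gives Q = 4 (since 4·4^3 − 12·4^2 = 64).
min ATC = 64/4 + 39 − 12·4 + 2·4^2 = $39. That is the break-even price.
For $21 ≤ P < $39 the firm produces at a loss; below $21 it shuts down.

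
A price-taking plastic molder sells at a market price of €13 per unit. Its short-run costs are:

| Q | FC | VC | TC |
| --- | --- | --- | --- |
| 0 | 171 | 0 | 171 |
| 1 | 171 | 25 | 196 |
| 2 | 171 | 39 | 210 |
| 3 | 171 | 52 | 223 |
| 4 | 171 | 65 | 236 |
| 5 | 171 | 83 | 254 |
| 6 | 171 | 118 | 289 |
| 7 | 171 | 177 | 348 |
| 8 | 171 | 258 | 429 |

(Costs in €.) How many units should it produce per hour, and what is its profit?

Q = 0 (shut down); profit = -€171

Profit at each row (π = 13Q − TC): Q=0: -171; Q=1: -183; Q=2: -184; Q=3: -184; Q=4: -184; Q=5: -189; Q=6: -211; Q=7: -257; Q=8: -325.
Profit is highest at Q = 0. Equivalently, the lowest AVC in the table is 65/4 ≈ €16.25 at Q = 4, and P = €13 falls below it — price never covers variable cost, so the firm shuts down and loses only its fixed cost.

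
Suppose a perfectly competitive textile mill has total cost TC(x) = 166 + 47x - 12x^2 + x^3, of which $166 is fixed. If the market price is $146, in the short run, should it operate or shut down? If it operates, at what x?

Produce at x = 11

From TC, MC = TC'(x) = 47 - 24x + 3x^2 and AVC = VC/x = 47 - 12x + x^2.
AVC hits its minimum where MC = AVC, at x = 6, giving min AVC = 47 - 12·6 + 6^2 = $11.
Since P = $146 ≥ min AVC = $11, price covers variable cost and the firm should produce.
Set P = MC: 146 = 47 - 24x + 3x^2 → -99 - 24x + 3x^2 = 0. The roots are x = -3 and x = 11; the profit-maximizing output is on the rising part of MC, so x* = 11.
Check: AVC at x = 11 is $36 ≤ P, so revenue covers variable cost.
Profit = P·x − TC = 146·11 − 562 = $1044.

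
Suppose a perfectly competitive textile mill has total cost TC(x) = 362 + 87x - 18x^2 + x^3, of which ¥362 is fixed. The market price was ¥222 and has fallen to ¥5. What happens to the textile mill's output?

MC = 87 - 36x + 3x^2; the shutdown threshold is min AVC = ¥6 (at x = 9).
At P = ¥222 ≥ min AVC, set P = MC on the rising branch: x = 15.
At P = ¥5 < min AVC = ¥6, price no longer covers variable cost at any output, so the firm shuts down: x = 0.

Output falls from 15 to 0 (the firm shuts down)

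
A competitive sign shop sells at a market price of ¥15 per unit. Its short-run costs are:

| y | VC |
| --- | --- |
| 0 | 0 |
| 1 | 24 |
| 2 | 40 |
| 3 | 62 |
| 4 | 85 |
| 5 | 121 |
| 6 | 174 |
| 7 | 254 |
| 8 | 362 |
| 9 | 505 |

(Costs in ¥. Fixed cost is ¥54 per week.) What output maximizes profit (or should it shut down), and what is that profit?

y = 0 (shut down); profit = -¥54

Tabulate TR − TC: y=0: -54; y=1: -63; y=2: -64; y=3: -71; y=4: -79; y=5: -100; y=6: -138; y=7: -203; y=8: -296; y=9: -424.
Profit is highest at y = 0. Equivalently, the lowest AVC in the table is 40/2 ≈ ¥20 at y = 2, and P = ¥15 falls below it — price never covers variable cost, so the firm shuts down and loses only its fixed cost.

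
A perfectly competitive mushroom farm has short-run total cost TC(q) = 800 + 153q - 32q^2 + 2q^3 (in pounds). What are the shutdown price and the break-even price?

Shutdown price = min AVC. AVC = 153 - 32q + 2q^2, with vertex at q = 8 and minimum £25.
ATC = 800/q + 153 - 32q + 2q^2. Setting dATC/dq = −800/q^2 − 32 + 4q = 0 gives q = 10 (since 4·10^3 − 32·10^2 = 800).
min ATC = 800/10 + 153 − 32·10 + 2·10^2 = £113. That is the break-even price.
Between these two prices the firm operates at a loss; above £113 it earns a profit.

Shutdown price = £25; break-even price = £113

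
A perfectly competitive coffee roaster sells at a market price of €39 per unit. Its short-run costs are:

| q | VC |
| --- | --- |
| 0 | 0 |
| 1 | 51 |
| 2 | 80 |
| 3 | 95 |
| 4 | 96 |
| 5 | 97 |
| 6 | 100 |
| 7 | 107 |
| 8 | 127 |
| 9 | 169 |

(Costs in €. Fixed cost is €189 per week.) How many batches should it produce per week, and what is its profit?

q = 8; profit = -€4

Profit at each row (π = 39q − TC): q=0: -189; q=1: -201; q=2: -191; q=3: -167; q=4: -129; q=5: -91; q=6: -55; q=7: -23; q=8: -4; q=9: -7.
Profit is maximized at q = 8. AVC there is 127/8 = €15.88 ≤ P, so producing beats shutting down (which would give -€189).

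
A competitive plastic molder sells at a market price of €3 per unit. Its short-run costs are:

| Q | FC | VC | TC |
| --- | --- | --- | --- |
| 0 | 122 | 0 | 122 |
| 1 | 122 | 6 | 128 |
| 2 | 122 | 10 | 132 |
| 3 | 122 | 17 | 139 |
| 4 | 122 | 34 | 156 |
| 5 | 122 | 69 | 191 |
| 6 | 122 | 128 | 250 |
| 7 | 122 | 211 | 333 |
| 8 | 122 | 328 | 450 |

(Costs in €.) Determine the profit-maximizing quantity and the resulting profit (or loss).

Q = 0 (shut down); profit = -€122

Profit at each row (π = 3Q − TC): Q=0: -122; Q=1: -125; Q=2: -126; Q=3: -130; Q=4: -144; Q=5: -176; Q=6: -232; Q=7: -312; Q=8: -426.
Profit is highest at Q = 0. Equivalently, the lowest AVC in the table is 10/2 ≈ €5 at Q = 2, and P = €3 falls below it — price never covers variable cost, so the firm shuts down and loses only its fixed cost.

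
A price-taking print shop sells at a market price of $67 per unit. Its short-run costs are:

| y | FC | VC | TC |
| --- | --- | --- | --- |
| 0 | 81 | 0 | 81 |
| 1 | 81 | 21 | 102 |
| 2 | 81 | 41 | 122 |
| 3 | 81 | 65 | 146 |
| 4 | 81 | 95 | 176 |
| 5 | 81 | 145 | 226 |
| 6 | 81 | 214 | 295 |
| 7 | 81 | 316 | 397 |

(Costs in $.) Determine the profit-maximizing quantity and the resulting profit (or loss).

Compute π = P·y − TC at each output: y=0: -81; y=1: -35; y=2: 12; y=3: 55; y=4: 92; y=5: 109; y=6: 107; y=7: 72.
Profit is maximized at y = 5. AVC there is 145/5 = $29 ≤ P, so producing beats shutting down (which would give -$81).

y = 5; profit = $109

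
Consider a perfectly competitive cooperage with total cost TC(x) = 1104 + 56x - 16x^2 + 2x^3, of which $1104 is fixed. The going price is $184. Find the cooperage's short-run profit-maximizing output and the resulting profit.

AVC = 56 - 16x + 2x^2; min AVC = $24 at x = 4. Since P = $184 ≥ min AVC, the firm produces.
With MC = 56 - 32x + 6x^2, P = MC on the upward-sloping part at x* = 8.
TR = 184·8 = 1472. TC = 1104 + 448 = 1552. Profit = 1472 − 1552 = -$80.
By producing, the firm covers all variable cost plus $1024 of fixed cost; shutting down would lose the full $1104.

Profit = -$80 at x = 8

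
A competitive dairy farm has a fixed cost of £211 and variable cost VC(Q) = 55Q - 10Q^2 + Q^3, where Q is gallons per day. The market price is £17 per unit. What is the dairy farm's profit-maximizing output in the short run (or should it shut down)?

Shut down

Variable cost is VC = 55Q - 10Q^2 + Q^3, so AVC = VC/Q = 55 - 10Q + Q^2 and MC = dTC/dQ = 55 - 20Q + 3Q^2.
The AVC parabola has its vertex at Q = 10/2 = 5, where AVC = 55 - 10·5 + 5^2 = £30.
P = £17 lies below min AVC = £30; no output level covers variable cost.
The firm minimizes its loss by shutting down and losing only its fixed cost of £211.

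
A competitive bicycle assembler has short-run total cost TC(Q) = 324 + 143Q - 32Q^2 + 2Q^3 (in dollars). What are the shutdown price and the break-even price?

Shutdown price = min AVC. AVC = 143 - 32Q + 2Q^2, with vertex at Q = 8 and minimum $15.
ATC = 324/Q + 143 - 32Q + 2Q^2. Setting dATC/dQ = −324/Q^2 − 32 + 4Q = 0 gives Q = 9 (since 4·9^3 − 32·9^2 = 324).
min ATC = 324/9 + 143 − 32·9 + 2·9^2 = $53. That is the break-even price.
For $15 ≤ P < $53 the firm produces at a loss; below $15 it shuts down.

Shutdown price = $15; break-even price = $53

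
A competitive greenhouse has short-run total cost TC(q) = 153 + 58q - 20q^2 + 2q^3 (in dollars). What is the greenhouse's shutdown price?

The shutdown price is the minimum of AVC. VC = 58q - 20q^2 + 2q^3, so AVC = 58 - 20q + 2q^2.
At the minimum of AVC, MC = AVC. MC = 58 - 40q + 6q^2; setting MC = AVC gives 4q^2 - 20q = 0, so q = 5. min AVC = 8.
For P < $8 the firm produces nothing.

$8 per unit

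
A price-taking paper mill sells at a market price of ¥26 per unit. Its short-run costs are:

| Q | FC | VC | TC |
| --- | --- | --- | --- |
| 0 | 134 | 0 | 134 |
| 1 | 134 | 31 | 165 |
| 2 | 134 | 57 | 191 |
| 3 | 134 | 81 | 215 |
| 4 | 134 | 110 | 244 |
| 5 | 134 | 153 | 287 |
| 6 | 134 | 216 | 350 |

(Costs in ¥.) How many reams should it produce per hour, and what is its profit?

Compute π = P·Q − TC at each output: Q=0: -134; Q=1: -139; Q=2: -139; Q=3: -137; Q=4: -140; Q=5: -157; Q=6: -194.
Profit is highest at Q = 0. Equivalently, the lowest AVC in the table is 81/3 ≈ ¥27 at Q = 3, and P = ¥26 falls below it — price never covers variable cost, so the firm shuts down and loses only its fixed cost.

Q = 0 (shut down); profit = -¥134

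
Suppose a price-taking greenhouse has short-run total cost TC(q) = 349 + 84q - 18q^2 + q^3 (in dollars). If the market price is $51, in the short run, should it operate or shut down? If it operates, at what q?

Produce at q = 11

Strip out fixed cost: VC = 84q - 18q^2 + q^3. Then AVC = 84 - 18q + q^2 and MC = 84 - 36q + 3q^2.
AVC is minimized where dAVC/dq = -18 + 2q = 0, at q = 9; min AVC = 84 - 18·9 + 9^2 = $3.
Because $51 ≥ $3, revenue can cover variable cost; the firm operates.
P = MC gives 33 - 36q + 3q^2 = 0, with roots 1 and 11. Take the larger (rising MC): q* = 11.
Check: AVC at q = 11 is $7 ≤ P, so revenue covers variable cost.
Profit = P·q − TC = 51·11 − 426 = $135.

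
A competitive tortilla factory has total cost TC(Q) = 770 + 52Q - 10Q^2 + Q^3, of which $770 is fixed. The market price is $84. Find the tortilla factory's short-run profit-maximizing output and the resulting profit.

Profit = -$386 at Q = 8

AVC = 52 - 10Q + Q^2 has its minimum $27 at Q = 5; price $84 clears that bar, so the firm operates.
With MC = 52 - 20Q + 3Q^2, P = MC on the upward-sloping part at Q* = 8.
TR = 84·8 = 672. TC = 770 + 288 = 1058. Profit = 672 − 1058 = -$386.
By producing, the firm covers all variable cost plus $384 of fixed cost; shutting down would lose the full $770.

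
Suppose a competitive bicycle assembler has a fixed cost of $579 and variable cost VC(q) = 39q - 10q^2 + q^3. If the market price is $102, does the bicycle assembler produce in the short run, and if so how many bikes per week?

From TC, MC = TC'(q) = 39 - 20q + 3q^2 and AVC = VC/q = 39 - 10q + q^2.
AVC is minimized where dAVC/dq = -10 + 2q = 0, at q = 5; min AVC = 39 - 10·5 + 5^2 = $14.
Since P = $102 ≥ min AVC = $14, price covers variable cost and the firm should produce.
Solving P = MC: -63 - 20q + 3q^2 = 0 ⇒ q = -7/3 or 9. On the upward-sloping branch, q* = 9.
Check: AVC at q = 9 is $30 ≤ P, so revenue covers variable cost.
Profit = P·q − TC = 102·9 − 849 = $69.

Produce at q = 9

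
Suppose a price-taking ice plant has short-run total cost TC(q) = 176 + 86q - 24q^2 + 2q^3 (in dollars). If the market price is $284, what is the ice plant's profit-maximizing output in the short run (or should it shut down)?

Produce at q = 11

Strip out fixed cost: VC = 86q - 24q^2 + 2q^3. Then AVC = 86 - 24q + 2q^2 and MC = 86 - 48q + 6q^2.
AVC is minimized where dAVC/dq = -24 + 4q = 0, at q = 6; min AVC = 86 - 24·6 + 2·6^2 = $14.
Since P = $284 ≥ min AVC = $14, price covers variable cost and the firm should produce.
P = MC gives -198 - 48q + 6q^2 = 0, with roots -3 and 11. Take the larger (rising MC): q* = 11.
Check: AVC at q = 11 is $64 ≤ P, so revenue covers variable cost.
Profit = P·q − TC = 284·11 − 880 = $2244.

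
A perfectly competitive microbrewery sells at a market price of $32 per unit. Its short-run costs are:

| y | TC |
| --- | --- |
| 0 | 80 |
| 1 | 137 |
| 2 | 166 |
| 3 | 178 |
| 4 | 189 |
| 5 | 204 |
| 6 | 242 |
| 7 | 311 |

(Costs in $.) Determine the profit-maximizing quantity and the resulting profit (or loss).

y = 5; profit = -$44

Compute π = P·y − TC at each output: y=0: -80; y=1: -105; y=2: -102; y=3: -82; y=4: -61; y=5: -44; y=6: -50; y=7: -87.
Profit is maximized at y = 5. AVC there is 124/5 = $24.80 ≤ P, so producing beats shutting down (which would give -$80).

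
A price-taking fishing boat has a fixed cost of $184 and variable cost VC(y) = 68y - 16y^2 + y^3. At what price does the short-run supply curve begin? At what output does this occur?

Short-run supply begins at min AVC. From VC = 68y - 16y^2 + y^3, AVC = 68 - 16y + y^2.
At the minimum of AVC, MC = AVC. MC = 68 - 32y + 3y^2; setting MC = AVC gives 2y^2 - 16y = 0, so y = 8. min AVC = 4.
The firm shuts down for any P below $4.

$4 per unit, at y = 8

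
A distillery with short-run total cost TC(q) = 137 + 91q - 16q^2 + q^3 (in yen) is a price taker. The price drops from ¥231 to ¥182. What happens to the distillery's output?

Output falls from 14 to 13

MC = 91 - 32q + 3q^2; the shutdown threshold is min AVC = ¥27 (at q = 8).
With P = ¥231 above the shutdown price, P = MC gives q = 14.
At P = ¥182 ≥ min AVC, set P = MC: q = 13. The firm stays open but cuts output.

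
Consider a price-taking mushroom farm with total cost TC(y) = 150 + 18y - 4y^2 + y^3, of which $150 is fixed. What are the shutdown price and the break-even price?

AVC = 18 - 4y + y^2; minimized at y = 2, giving min AVC = $14. That is the shutdown price.
ATC = 150/y + 18 - 4y + y^2. Setting dATC/dy = −150/y^2 − 4 + 2y = 0 gives y = 5 (since 2·5^3 − 4·5^2 = 150).
min ATC = 150/5 + 18 − 4·5 + 5^2 = $53. That is the break-even price.
For $14 ≤ P < $53 the firm produces at a loss; below $14 it shuts down.

Shutdown price = $14; break-even price = $53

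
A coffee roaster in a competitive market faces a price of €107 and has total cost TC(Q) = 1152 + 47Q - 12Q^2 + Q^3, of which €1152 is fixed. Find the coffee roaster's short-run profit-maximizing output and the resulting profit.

AVC = 47 - 12Q + Q^2; min AVC = €11 at Q = 6. Since P = €107 ≥ min AVC, the firm produces.
With MC = 47 - 24Q + 3Q^2, P = MC on the upward-sloping part at Q* = 10.
TR = 107·10 = 1070. TC = 1152 + 270 = 1422. Profit = 1070 − 1422 = -€352.
That loss of €352 beats the €1152 the firm would lose by shutting down; producing recovers €800 of fixed cost.

Profit = -€352 at Q = 10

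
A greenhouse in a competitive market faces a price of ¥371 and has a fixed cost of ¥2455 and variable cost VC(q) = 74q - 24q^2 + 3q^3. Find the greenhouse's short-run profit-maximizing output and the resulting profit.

AVC = 74 - 24q + 3q^2 has its minimum ¥26 at q = 4; price ¥371 clears that bar, so the firm operates.
With MC = 74 - 48q + 9q^2, P = MC on the upward-sloping part at q* = 9.
TR = 371·9 = 3339. TC = 2455 + 909 = 3364. Profit = 3339 − 3364 = -¥25.
By producing, the firm covers all variable cost plus ¥2430 of fixed cost; shutting down would lose the full ¥2455.

Profit = -¥25 at q = 9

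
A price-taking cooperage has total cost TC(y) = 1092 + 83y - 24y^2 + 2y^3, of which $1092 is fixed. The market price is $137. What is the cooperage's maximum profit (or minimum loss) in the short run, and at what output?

Profit = -$120 at y = 9

AVC = 83 - 24y + 2y^2; min AVC = $11 at y = 6. Since P = $137 ≥ min AVC, the firm produces.
MC = 83 - 48y + 6y^2. Setting P = MC and taking the root on the rising branch gives y* = 9.
TR = 137·9 = 1233. TC = 1092 + 261 = 1353. Profit = 1233 − 1353 = -$120.
Shutting down would mean losing the fixed cost of $1092, so operating at a loss of $120 is better by $972.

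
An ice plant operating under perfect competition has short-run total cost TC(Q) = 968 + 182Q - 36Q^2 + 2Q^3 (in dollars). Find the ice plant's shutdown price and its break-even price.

Shutdown price = min AVC. AVC = 182 - 36Q + 2Q^2, with vertex at Q = 9 and minimum $20.
ATC = 968/Q + 182 - 36Q + 2Q^2. Setting dATC/dQ = −968/Q^2 − 36 + 4Q = 0 gives Q = 11 (since 4·11^3 − 36·11^2 = 968).
min ATC = 968/11 + 182 − 36·11 + 2·11^2 = $116. That is the break-even price.
For $20 ≤ P < $116 the firm produces at a loss; below $20 it shuts down.

Shutdown price = $20; break-even price = $116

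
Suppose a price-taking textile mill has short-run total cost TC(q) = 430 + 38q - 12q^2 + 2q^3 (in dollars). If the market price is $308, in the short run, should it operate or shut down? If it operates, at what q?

Produce at q = 9

From TC, MC = TC'(q) = 38 - 24q + 6q^2 and AVC = VC/q = 38 - 12q + 2q^2.
AVC hits its minimum where MC = AVC, at q = 3, giving min AVC = 38 - 12·3 + 2·3^2 = $20.
P = $308 exceeds min AVC = $20, so the firm stays open.
P = MC gives -270 - 24q + 6q^2 = 0, with roots -5 and 9. Take the larger (rising MC): q* = 9.
Check: AVC at q = 9 is $92 ≤ P, so revenue covers variable cost.
Profit = P·q − TC = 308·9 − 1258 = $1514.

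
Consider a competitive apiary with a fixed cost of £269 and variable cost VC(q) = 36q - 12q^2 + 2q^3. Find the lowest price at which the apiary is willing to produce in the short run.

The firm shuts down when price falls below the minimum of average variable cost. AVC = VC/q = 36 - 12q + 2q^2.
dAVC/dq = -12 + 4q = 0 gives q = 3. min AVC = 36 - 12·3 + 2·3^2 = 18.
So the shutdown price is £18.

£18 per unit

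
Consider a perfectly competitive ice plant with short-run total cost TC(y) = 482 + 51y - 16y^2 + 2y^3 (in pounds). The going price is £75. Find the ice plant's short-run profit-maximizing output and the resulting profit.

AVC = 51 - 16y + 2y^2 has its minimum £19 at y = 4; price £75 clears that bar, so the firm operates.
With MC = 51 - 32y + 6y^2, P = MC on the upward-sloping part at y* = 6.
TR = 75·6 = 450. TC = 482 + 162 = 644. Profit = 450 − 644 = -£194.
Shutting down would mean losing the fixed cost of £482, so operating at a loss of £194 is better by £288.

Profit = -£194 at y = 6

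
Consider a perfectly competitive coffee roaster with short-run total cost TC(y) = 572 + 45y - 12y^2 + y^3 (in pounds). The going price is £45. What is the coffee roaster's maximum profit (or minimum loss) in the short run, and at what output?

Profit = -£316 at y = 8

AVC = 45 - 12y + y^2 has its minimum £9 at y = 6; price £45 clears that bar, so the firm operates.
MC = 45 - 24y + 3y^2. Setting P = MC and taking the root on the rising branch gives y* = 8.
TR = 45·8 = 360. TC = 572 + 104 = 676. Profit = 360 − 676 = -£316.
That loss of £316 beats the £572 the firm would lose by shutting down; producing recovers £256 of fixed cost.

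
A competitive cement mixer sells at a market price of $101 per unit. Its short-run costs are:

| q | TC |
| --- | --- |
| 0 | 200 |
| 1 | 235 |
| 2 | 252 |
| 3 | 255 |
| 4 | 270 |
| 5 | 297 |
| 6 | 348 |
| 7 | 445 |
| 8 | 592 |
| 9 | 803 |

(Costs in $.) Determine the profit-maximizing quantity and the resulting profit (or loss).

Profit at each row (π = 101q − TC): q=0: -200; q=1: -134; q=2: -50; q=3: 48; q=4: 134; q=5: 208; q=6: 258; q=7: 262; q=8: 216; q=9: 106.
Profit is maximized at q = 7. AVC there is 245/7 = $35 ≤ P, so producing beats shutting down (which would give -$200).

q = 7; profit = $262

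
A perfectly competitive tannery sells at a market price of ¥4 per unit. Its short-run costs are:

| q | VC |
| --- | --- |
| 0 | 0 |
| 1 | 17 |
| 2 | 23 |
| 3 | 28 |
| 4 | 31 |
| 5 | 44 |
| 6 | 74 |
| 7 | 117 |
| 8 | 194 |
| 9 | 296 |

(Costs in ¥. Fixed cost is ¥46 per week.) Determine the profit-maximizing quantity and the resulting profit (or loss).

Tabulate TR − TC: q=0: -46; q=1: -59; q=2: -61; q=3: -62; q=4: -61; q=5: -70; q=6: -96; q=7: -135; q=8: -208; q=9: -306.
Profit is highest at q = 0. Equivalently, the lowest AVC in the table is 31/4 ≈ ¥7.75 at q = 4, and P = ¥4 falls below it — price never covers variable cost, so the firm shuts down and loses only its fixed cost.

q = 0 (shut down); profit = -¥46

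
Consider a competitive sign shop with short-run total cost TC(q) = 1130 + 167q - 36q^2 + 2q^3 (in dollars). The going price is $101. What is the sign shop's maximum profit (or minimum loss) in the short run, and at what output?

AVC = 167 - 36q + 2q^2 has its minimum $5 at q = 9; price $101 clears that bar, so the firm operates.
With MC = 167 - 72q + 6q^2, P = MC on the upward-sloping part at q* = 11.
TR = 101·11 = 1111. TC = 1130 + 143 = 1273. Profit = 1111 − 1273 = -$162.
By producing, the firm covers all variable cost plus $968 of fixed cost; shutting down would lose the full $1130.

Profit = -$162 at q = 11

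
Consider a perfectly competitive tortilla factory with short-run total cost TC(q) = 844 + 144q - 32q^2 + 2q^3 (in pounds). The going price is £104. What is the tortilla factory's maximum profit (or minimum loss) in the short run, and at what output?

AVC = 144 - 32q + 2q^2; min AVC = £16 at q = 8. Since P = £104 ≥ min AVC, the firm produces.
MC = 144 - 64q + 6q^2. Setting P = MC and taking the root on the rising branch gives q* = 10.
TR = 104·10 = 1040. TC = 844 + 240 = 1084. Profit = 1040 − 1084 = -£44.
By producing, the firm covers all variable cost plus £800 of fixed cost; shutting down would lose the full £844.

Profit = -£44 at q = 10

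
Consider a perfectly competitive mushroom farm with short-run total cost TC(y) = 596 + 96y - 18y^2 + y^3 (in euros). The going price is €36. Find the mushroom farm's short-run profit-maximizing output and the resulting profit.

Profit = -€396 at y = 10

AVC = 96 - 18y + y^2 has its minimum €15 at y = 9; price €36 clears that bar, so the firm operates.
With MC = 96 - 36y + 3y^2, P = MC on the upward-sloping part at y* = 10.
TR = 36·10 = 360. TC = 596 + 160 = 756. Profit = 360 − 756 = -€396.
That loss of €396 beats the €596 the firm would lose by shutting down; producing recovers €200 of fixed cost.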